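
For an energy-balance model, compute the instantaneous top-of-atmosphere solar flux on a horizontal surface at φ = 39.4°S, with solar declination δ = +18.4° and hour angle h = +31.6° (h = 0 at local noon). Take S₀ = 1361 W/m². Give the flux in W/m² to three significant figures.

577 W/m²

cos θ_z = sin φ sin δ + cos φ cos δ cos h = -0.200352 + 0.624510 = 0.424158.
Flux = S₀ · cos θ_z = 1361 × 0.424158 = 577.3 W/m².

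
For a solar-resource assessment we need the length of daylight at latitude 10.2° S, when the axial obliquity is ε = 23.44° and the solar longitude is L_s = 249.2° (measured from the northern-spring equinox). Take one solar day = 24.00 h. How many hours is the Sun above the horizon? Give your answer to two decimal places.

12.55 h

Solar declination: sin δ = sin ε · sin L_s = sin 23.44° × sin 249.2° = -0.37186, so δ = -21.831°.
cos h₀ = −tan ϕ · tan δ = −tan(-10.2°) × tan(-21.831°) = -0.0721, so h₀ = 1.6429 rad = 94.13°.
Daylight = 2h₀/(2π) × 24.00 h = (1.6429/π) × 24.00 = 12.55 h.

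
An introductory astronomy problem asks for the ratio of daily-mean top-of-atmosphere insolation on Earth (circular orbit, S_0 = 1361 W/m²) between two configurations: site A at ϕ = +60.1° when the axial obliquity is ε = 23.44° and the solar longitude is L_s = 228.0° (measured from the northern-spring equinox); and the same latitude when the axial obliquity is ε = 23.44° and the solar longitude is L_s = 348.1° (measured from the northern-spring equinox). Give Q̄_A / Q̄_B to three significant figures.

Q̄_A / Q̄_B ≈ 0.370

— Configuration A (ϕ=+60.1°):
Solar declination: sin δ = sin ε · sin L_s = sin 23.44° × sin 228.0° = -0.29561, so δ = -17.194°.
cos h₀ = −tan(+60.1°) tan(-17.194°) = 0.5381, h₀ = 1.0026 rad.
Bracket: h₀ sin ϕ sin δ + cos ϕ cos δ sin h₀ = 1.0026×0.86690×-0.29561 + 0.49849×0.95531×0.84286 = -0.256931 + 0.401380 = 0.144449.
Q̄ = (S_0/π) × [bracket] = (1361/π) × 0.144449 = 62.578 W/m².
— Configuration B (ϕ=+60.1°):
Solar declination: sin δ = sin ε · sin L_s = sin 23.44° × sin 348.1° = -0.08203, so δ = -4.705°.
cos h₀ = −tan(+60.1°) tan(-4.705°) = 0.1431, h₀ = 1.4272 rad.
Bracket: h₀ sin ϕ sin δ + cos ϕ cos δ sin h₀ = 1.4272×0.86690×-0.08203 + 0.49849×0.99663×0.98970 = -0.101491 + 0.491693 = 0.390202.
Q̄ = (S_0/π) × [bracket] = (1361/π) × 0.390202 = 169.04 W/m².
Ratio Q̄_A / Q̄_B = 62.578 / 169.04 = 0.3702.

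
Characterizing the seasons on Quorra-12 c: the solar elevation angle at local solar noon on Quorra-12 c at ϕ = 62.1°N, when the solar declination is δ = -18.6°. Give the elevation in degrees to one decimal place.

9.3°

At local noon the hour angle is zero, so the zenith angle equals |ϕ − δ| = |+62.1° − (-18.600°)| = 80.700°.
Elevation = 90° − 80.700° = 9.3°.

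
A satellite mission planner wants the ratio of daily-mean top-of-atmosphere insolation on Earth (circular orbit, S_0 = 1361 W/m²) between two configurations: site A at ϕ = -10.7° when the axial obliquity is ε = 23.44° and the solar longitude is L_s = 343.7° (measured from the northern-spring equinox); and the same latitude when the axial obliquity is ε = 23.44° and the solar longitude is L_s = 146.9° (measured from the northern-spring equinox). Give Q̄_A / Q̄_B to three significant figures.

Q̄_A / Q̄_B ≈ 1.13

— Configuration A (ϕ=-10.7°):
Solar declination: sin δ = sin ε · sin L_s = sin 23.44° × sin 343.7° = -0.11165, so δ = -6.410°.
cos h₀ = −tan(-10.7°) tan(-6.410°) = -0.0212, h₀ = 1.5920 rad.
Bracket: h₀ sin ϕ sin δ + cos ϕ cos δ sin h₀ = 1.5920×-0.18567×-0.11165 + 0.98261×0.99375×0.99977 = 0.033002 + 0.976244 = 1.009246.
Q̄ = (S_0/π) × [bracket] = (1361/π) × 1.009246 = 437.23 W/m².
— Configuration B (ϕ=-10.7°):
Solar declination: sin δ = sin ε · sin L_s = sin 23.44° × sin 146.9° = 0.21723, so δ = +12.547°.
cos h₀ = −tan(-10.7°) tan(+12.547°) = 0.0421, h₀ = 1.5287 rad.
Bracket: h₀ sin ϕ sin δ + cos ϕ cos δ sin h₀ = 1.5287×-0.18567×0.21723 + 0.98261×0.97612×0.99912 = -0.061657 + 0.958301 = 0.896644.
Q̄ = (S_0/π) × [bracket] = (1361/π) × 0.896644 = 388.44 W/m².
Ratio Q̄_A / Q̄_B = 437.23 / 388.44 = 1.126.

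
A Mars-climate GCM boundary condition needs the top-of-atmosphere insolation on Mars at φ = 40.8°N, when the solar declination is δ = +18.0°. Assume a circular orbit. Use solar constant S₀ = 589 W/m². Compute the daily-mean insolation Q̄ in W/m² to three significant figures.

Q̄ ≈ 200 W/m²

cos H₀ = −tan(+40.8°) tan(+18.000°) = -0.2805, H₀ = 1.8551 rad.
Bracket: H₀ sin φ sin δ + cos φ cos δ sin H₀ = 1.8551×0.65342×0.30902 + 0.75700×0.95106×0.95986 = 0.374582 + 0.691054 = 1.065636.
Q̄ = (S₀/π) × [bracket] = (589/π) × 1.065636 = 199.8 W/m².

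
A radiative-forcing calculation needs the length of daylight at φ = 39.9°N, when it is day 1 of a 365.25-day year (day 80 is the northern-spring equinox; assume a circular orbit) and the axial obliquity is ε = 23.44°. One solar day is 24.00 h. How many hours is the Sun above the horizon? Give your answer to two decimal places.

Solar longitude: λ_s = 360° × (1 − 80)/365.25 = -77.864°, i.e. -77.864° + 360° = 282.136°.
sin δ = sin 23.44° × sin 282.136° = -0.38890, so δ = -22.886°.
cos H₀ = −tan φ · tan δ = −tan(+39.9°) × tan(-22.886°) = 0.3530, so H₀ = 1.2101 rad = 69.33°.
Daylight = 2H₀/(2π) × 24.00 h = (1.2101/π) × 24.00 = 9.24 h.

9.24 h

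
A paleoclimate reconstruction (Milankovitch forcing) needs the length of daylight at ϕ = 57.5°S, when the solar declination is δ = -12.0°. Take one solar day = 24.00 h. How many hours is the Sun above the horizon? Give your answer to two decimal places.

14.60 h

cos h₀ = −tan ϕ · tan δ = −tan(-57.5°) × tan(-12.000°) = -0.3336, so h₀ = 1.9110 rad = 109.49°.
Daylight = 2h₀/(2π) × 24.00 h = (1.9110/π) × 24.00 = 14.60 h.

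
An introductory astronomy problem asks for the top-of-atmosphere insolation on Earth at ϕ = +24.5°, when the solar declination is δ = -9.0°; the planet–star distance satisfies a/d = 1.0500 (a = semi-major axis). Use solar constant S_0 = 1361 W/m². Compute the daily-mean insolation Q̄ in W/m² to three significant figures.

Q̄ ≈ 382 W/m²

cos h₀ = −tan(+24.5°) tan(-9.000°) = 0.0722, h₀ = 1.4986 rad.
Bracket: h₀ sin ϕ sin δ + cos ϕ cos δ sin h₀ = 1.4986×0.41469×-0.15643 + 0.90996×0.98769×0.99739 = -0.097214 + 0.896413 = 0.799199.
Inverse-square distance factor (a/d)² = 1.0500² = 1.102500.
Q̄ = (S_0/π) × 1.102500 × [bracket] = (1361/π) × 1.102500 × 0.799199 = 381.7 W/m².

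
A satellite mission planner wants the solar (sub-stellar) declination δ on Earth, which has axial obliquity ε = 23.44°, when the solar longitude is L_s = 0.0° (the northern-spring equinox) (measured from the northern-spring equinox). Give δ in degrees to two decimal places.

δ = +0.00°

sin δ = sin ε · sin L_s = sin 23.44° × sin 0.0° = 0.000000.
δ = arcsin(0.000000) = +0.00°.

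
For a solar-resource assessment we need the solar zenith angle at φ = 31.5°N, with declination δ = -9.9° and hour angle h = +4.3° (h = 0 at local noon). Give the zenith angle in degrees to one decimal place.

cos θ_z = sin φ sin δ + cos φ cos δ cos h = -0.089833 + 0.837579 = 0.747746.
θ_z = arccos(0.747746) = 41.6°.

θ_z = 41.6°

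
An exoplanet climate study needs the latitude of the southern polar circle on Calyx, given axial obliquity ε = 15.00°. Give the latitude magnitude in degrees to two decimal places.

The polar circle is the lowest latitude that experiences at least one full rotation of continuous darkness at the northern-summer solstice; it lies at |φ| = 90° − ε = 90° − 15.00° = 75.00°.

75.00°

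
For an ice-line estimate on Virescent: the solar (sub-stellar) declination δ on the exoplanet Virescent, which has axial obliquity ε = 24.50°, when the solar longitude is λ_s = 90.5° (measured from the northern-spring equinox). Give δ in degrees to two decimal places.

sin δ = sin ε · sin λ_s = sin 24.50° × sin 90.5° = 0.414677.
δ = arcsin(0.414677) = +24.50°.

δ = +24.50°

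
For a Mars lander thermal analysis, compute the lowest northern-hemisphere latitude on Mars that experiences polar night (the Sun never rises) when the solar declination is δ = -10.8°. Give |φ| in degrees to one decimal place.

Polar night requires cos H₀ = −tan φ tan δ ≥ 1, i.e. tan φ tan δ ≤ −1.
The boundary is |tan φ| · |tan δ| = 1, so |φ| = 90° − |δ| = 90° − 10.8° = 79.2° in the northern hemisphere.

|φ| = 79.2°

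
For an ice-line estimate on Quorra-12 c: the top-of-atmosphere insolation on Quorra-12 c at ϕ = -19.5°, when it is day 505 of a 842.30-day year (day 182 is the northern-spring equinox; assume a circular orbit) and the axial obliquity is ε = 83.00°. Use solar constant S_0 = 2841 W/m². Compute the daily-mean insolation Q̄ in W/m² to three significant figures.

Q̄ ≈ 355 W/m²

Solar longitude: L_s = 360° × (505 − 182)/842.30 = 138.051°.
sin δ = sin 83.00° × sin 138.051° = 0.66349, so δ = +41.567°.
cos h₀ = −tan(-19.5°) tan(+41.567°) = 0.3140, h₀ = 1.2514 rad.
Bracket: h₀ sin ϕ sin δ + cos ϕ cos δ sin h₀ = 1.2514×-0.33381×0.66349 + 0.94264×0.74818×0.94941 = -0.277160 + 0.669585 = 0.392425.
Q̄ = (S_0/π) × [bracket] = (2841/π) × 0.392425 = 354.9 W/m².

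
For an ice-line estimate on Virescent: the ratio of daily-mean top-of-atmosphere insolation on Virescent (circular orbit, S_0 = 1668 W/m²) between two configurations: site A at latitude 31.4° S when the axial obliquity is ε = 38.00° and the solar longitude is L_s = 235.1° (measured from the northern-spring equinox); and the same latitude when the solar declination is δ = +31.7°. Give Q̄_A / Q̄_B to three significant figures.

— Configuration A (ϕ=-31.4°):
Solar declination: sin δ = sin ε · sin L_s = sin 38.00° × sin 235.1° = -0.50494, so δ = -30.327°.
cos h₀ = −tan(-31.4°) tan(-30.327°) = -0.3571, h₀ = 1.9359 rad.
Bracket: h₀ sin ϕ sin δ + cos ϕ cos δ sin h₀ = 1.9359×-0.52101×-0.50494 + 0.85355×0.86316×0.93407 = 0.509294 + 0.688176 = 1.197470.
Q̄ = (S_0/π) × [bracket] = (1668/π) × 1.197470 = 635.79 W/m².
— Configuration B (ϕ=-31.4°):
cos h₀ = −tan(-31.4°) tan(+31.700°) = 0.3770, h₀ = 1.1842 rad.
Bracket: h₀ sin ϕ sin δ + cos ϕ cos δ sin h₀ = 1.1842×-0.52101×0.52547 + 0.85355×0.85081×0.92622 = -0.324205 + 0.672629 = 0.348424.
Q̄ = (S_0/π) × [bracket] = (1668/π) × 0.348424 = 184.99 W/m².
Ratio Q̄_A / Q̄_B = 635.79 / 184.99 = 3.437.

Q̄_A / Q̄_B ≈ 3.44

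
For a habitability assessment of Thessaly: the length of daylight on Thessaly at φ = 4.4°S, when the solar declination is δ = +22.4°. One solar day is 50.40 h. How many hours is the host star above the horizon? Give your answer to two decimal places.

cos H₀ = −tan φ · tan δ = −tan(-4.4°) × tan(+22.400°) = 0.0317, so H₀ = 1.5391 rad = 88.18°.
Daylight = 2H₀/(2π) × 50.40 h = (1.5391/π) × 50.40 = 24.69 h.

24.69 h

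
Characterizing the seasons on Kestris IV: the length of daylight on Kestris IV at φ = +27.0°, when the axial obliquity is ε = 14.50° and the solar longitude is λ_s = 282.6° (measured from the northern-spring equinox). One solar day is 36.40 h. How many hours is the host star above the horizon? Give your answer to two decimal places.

Solar declination: sin δ = sin ε · sin λ_s = sin 14.50° × sin 282.6° = -0.24435, so δ = -14.143°.
cos H₀ = −tan φ · tan δ = −tan(+27.0°) × tan(-14.143°) = 0.1284, so H₀ = 1.4420 rad = 82.62°.
Daylight = 2H₀/(2π) × 36.40 h = (1.4420/π) × 36.40 = 16.71 h.

16.71 h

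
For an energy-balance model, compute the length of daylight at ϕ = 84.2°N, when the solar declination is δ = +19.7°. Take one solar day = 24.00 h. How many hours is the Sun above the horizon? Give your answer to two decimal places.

24.00 h

Sunrise equation: cos h₀ = −tan ϕ · tan δ = -3.5250 ≤ −1, so the Sun never sets (polar day) and h₀ = π.
Daylight = 2h₀/(2π) × 24.00 h = (3.1416/π) × 24.00 = 24.00 h.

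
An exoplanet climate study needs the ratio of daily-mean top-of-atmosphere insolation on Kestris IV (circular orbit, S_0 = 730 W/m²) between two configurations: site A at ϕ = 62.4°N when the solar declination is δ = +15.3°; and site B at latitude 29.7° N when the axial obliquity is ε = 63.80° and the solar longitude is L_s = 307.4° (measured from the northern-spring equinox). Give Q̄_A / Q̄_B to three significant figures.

Q̄_A / Q̄_B ≈ 5.48

— Configuration A (ϕ=+62.4°):
cos h₀ = −tan(+62.4°) tan(+15.300°) = -0.5233, h₀ = 2.1215 rad.
Bracket: h₀ sin ϕ sin δ + cos ϕ cos δ sin h₀ = 2.1215×0.88620×0.26387 + 0.46330×0.96456×0.85216 = 0.496095 + 0.380814 = 0.876909.
Q̄ = (S_0/π) × [bracket] = (730/π) × 0.876909 = 203.76 W/m².
— Configuration B (ϕ=+29.7°):
Solar declination: sin δ = sin ε · sin L_s = sin 63.80° × sin 307.4° = -0.71280, so δ = -45.463°.
cos h₀ = −tan(+29.7°) tan(-45.463°) = 0.5797, h₀ = 0.9525 rad.
Bracket: h₀ sin ϕ sin δ + cos ϕ cos δ sin h₀ = 0.9525×0.49546×-0.71280 + 0.86863×0.70137×0.81484 = -0.336389 + 0.496426 = 0.160037.
Q̄ = (S_0/π) × [bracket] = (730/π) × 0.160037 = 37.187 W/m².
Ratio Q̄_A / Q̄_B = 203.76 / 37.187 = 5.479.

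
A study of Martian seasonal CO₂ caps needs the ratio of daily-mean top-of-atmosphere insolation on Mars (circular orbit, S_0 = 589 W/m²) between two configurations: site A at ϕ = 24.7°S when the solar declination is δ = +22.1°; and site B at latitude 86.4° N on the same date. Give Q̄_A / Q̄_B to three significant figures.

Q̄_A / Q̄_B ≈ 0.517

— Configuration A (ϕ=-24.7°):
cos h₀ = −tan(-24.7°) tan(+22.100°) = 0.1868, h₀ = 1.3829 rad.
Bracket: h₀ sin ϕ sin δ + cos ϕ cos δ sin h₀ = 1.3829×-0.41787×0.37622 + 0.90851×0.92653×0.98240 = -0.217407 + 0.826947 = 0.609540.
Q̄ = (S_0/π) × [bracket] = (589/π) × 0.609540 = 114.28 W/m².
— Configuration B (ϕ=+86.4°):
cos h₀ = −tan(+86.4°) tan(+22.100°) = -6.4541 ≤ −1 ⇒ polar day, h₀ = π.
Bracket: h₀ sin ϕ sin δ + cos ϕ cos δ sin h₀ = 3.1416×0.99803×0.37622 + 0.06279×0.92653×0.00000 = 1.179604 + 0.000000 = 1.179604.
Q̄ = (S_0/π) × [bracket] = (589/π) × 1.179604 = 221.16 W/m².
Ratio Q̄_A / Q̄_B = 114.28 / 221.16 = 0.5167.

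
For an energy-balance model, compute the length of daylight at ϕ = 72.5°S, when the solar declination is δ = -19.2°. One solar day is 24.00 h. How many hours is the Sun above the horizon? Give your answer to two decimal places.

Sunrise equation: cos h₀ = −tan ϕ · tan δ = -1.1045 ≤ −1, so the Sun never sets (polar day) and h₀ = π.
Daylight = 2h₀/(2π) × 24.00 h = (3.1416/π) × 24.00 = 24.00 h.

24.00 h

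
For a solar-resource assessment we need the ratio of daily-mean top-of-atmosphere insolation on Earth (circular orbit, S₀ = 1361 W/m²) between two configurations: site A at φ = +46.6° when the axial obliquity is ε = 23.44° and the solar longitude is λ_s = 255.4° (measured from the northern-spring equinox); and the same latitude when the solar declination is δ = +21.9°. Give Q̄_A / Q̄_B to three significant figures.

— Configuration A (φ=+46.6°):
Solar declination: sin δ = sin ε · sin λ_s = sin 23.44° × sin 255.4° = -0.38494, so δ = -22.640°.
cos H₀ = −tan(+46.6°) tan(-22.640°) = 0.4411, H₀ = 1.1140 rad.
Bracket: H₀ sin φ sin δ + cos φ cos δ sin H₀ = 1.1140×0.72657×-0.38494 + 0.68709×0.92294×0.89748 = -0.311570 + 0.569131 = 0.257561.
Q̄ = (S₀/π) × [bracket] = (1361/π) × 0.257561 = 111.58 W/m².
— Configuration B (φ=+46.6°):
cos H₀ = −tan(+46.6°) tan(+21.900°) = -0.4251, H₀ = 2.0099 rad.
Bracket: H₀ sin φ sin δ + cos φ cos δ sin H₀ = 2.0099×0.72657×0.37299 + 0.68709×0.92784×0.90515 = 0.544690 + 0.577042 = 1.121732.
Q̄ = (S₀/π) × [bracket] = (1361/π) × 1.121732 = 485.96 W/m².
Ratio Q̄_A / Q̄_B = 111.58 / 485.96 = 0.2296.

Q̄_A / Q̄_B ≈ 0.230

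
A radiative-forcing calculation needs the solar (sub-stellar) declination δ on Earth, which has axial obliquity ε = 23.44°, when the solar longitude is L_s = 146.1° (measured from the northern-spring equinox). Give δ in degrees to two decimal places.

δ = +12.82°

sin δ = sin ε · sin L_s = sin 23.44° × sin 146.1° = 0.221865.
δ = arcsin(0.221865) = +12.82°.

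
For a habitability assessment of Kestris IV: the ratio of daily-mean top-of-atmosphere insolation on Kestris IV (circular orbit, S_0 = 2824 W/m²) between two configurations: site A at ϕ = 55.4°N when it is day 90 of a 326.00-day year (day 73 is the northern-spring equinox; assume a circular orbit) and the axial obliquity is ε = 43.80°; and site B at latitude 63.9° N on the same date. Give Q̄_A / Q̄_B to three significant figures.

— Configuration A (ϕ=+55.4°):
Solar longitude: L_s = 360° × (90 − 73)/326.00 = 18.773°.
sin δ = sin 43.80° × sin 18.773° = 0.22275, so δ = +12.870°.
cos h₀ = −tan(+55.4°) tan(+12.870°) = -0.3312, h₀ = 1.9084 rad.
Bracket: h₀ sin ϕ sin δ + cos ϕ cos δ sin h₀ = 1.9084×0.82314×0.22275 + 0.56784×0.97488×0.94356 = 0.349914 + 0.522332 = 0.872246.
Q̄ = (S_0/π) × [bracket] = (2824/π) × 0.872246 = 784.07 W/m².
— Configuration B (ϕ=+63.9°):
cos h₀ = −tan(+63.9°) tan(+12.870°) = -0.4664, h₀ = 2.0560 rad.
Bracket: h₀ sin ϕ sin δ + cos ϕ cos δ sin h₀ = 2.0560×0.89803×0.22275 + 0.43994×0.97488×0.88458 = 0.411274 + 0.379386 = 0.790660.
Q̄ = (S_0/π) × [bracket] = (2824/π) × 0.790660 = 710.73 W/m².
Ratio Q̄_A / Q̄_B = 784.07 / 710.73 = 1.103.

Q̄_A / Q̄_B ≈ 1.10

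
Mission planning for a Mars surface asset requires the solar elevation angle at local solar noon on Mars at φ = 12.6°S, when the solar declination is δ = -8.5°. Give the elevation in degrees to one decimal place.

At local noon the hour angle is zero, so the zenith angle equals |φ − δ| = |-12.6° − (-8.500°)| = 4.100°.
Elevation = 90° − 4.100° = 85.9°.

85.9°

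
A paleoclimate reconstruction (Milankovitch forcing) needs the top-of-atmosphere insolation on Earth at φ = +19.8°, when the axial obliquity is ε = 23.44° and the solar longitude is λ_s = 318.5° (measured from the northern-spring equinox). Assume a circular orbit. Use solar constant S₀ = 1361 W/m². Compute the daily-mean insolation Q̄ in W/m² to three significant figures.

Q̄ ≈ 334 W/m²

Solar declination: sin δ = sin ε · sin λ_s = sin 23.44° × sin 318.5° = -0.26358, so δ = -15.283°.
cos H₀ = −tan(+19.8°) tan(-15.283°) = 0.0984, H₀ = 1.4723 rad.
Bracket: H₀ sin φ sin δ + cos φ cos δ sin H₀ = 1.4723×0.33874×-0.26358 + 0.94088×0.96464×0.99515 = -0.131454 + 0.903209 = 0.771755.
Q̄ = (S₀/π) × [bracket] = (1361/π) × 0.771755 = 334.3 W/m².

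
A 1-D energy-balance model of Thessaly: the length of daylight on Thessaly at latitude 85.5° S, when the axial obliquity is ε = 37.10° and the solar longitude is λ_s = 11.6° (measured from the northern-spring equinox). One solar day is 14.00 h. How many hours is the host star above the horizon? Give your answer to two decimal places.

0.00 h

Solar declination: sin δ = sin ε · sin λ_s = sin 37.10° × sin 11.6° = 0.12129, so δ = +6.967°.
cos H₀ = −tan φ · tan δ = 1.5526 ≥ 1, so the host star never rises (polar night) and H₀ = 0.
Daylight = 2H₀/(2π) × 14.00 h = (0.0000/π) × 14.00 = 0.00 h.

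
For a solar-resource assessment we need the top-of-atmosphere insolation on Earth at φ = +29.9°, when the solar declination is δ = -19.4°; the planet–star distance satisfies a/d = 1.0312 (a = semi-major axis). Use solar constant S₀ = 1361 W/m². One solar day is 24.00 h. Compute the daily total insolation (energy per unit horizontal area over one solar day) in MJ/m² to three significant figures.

cos H₀ = −tan(+29.9°) tan(-19.400°) = 0.2025, H₀ = 1.3669 rad.
Bracket: H₀ sin φ sin δ + cos φ cos δ sin H₀ = 1.3669×0.49849×-0.33216 + 0.86690×0.94322×0.97928 = -0.226329 + 0.800735 = 0.574406.
Inverse-square distance factor (a/d)² = 1.0312² = 1.063373.
Q̄ = (S₀/π) × 1.063373 × [bracket] = (1361/π) × 1.063373 × 0.574406 = 264.61 W/m².
Daily total = Q̄ × 24.00 h × 3600 s/h = 264.61 × 24.00 × 3600 / 10⁶ = 22.86 MJ/m².

22.9 MJ/m²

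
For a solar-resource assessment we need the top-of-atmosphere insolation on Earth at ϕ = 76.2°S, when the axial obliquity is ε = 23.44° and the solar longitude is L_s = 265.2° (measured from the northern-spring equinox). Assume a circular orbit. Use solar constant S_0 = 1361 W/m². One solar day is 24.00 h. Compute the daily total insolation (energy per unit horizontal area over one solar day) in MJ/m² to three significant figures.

45.3 MJ/m²

Solar declination: sin δ = sin ε · sin L_s = sin 23.44° × sin 265.2° = -0.39639, so δ = -23.353°.
cos h₀ = −tan(-76.2°) tan(-23.353°) = -1.7578 ≤ −1 ⇒ polar day, h₀ = π.
Bracket: h₀ sin ϕ sin δ + cos ϕ cos δ sin h₀ = 3.1416×-0.97113×-0.39639 + 0.23853×0.91808×0.00000 = 1.209347 + 0.000000 = 1.209347.
Q̄ = (S_0/π) × [bracket] = (1361/π) × 1.209347 = 523.91 W/m².
Daily total = Q̄ × 24.00 h × 3600 s/h = 523.91 × 24.00 × 3600 / 10⁶ = 45.27 MJ/m².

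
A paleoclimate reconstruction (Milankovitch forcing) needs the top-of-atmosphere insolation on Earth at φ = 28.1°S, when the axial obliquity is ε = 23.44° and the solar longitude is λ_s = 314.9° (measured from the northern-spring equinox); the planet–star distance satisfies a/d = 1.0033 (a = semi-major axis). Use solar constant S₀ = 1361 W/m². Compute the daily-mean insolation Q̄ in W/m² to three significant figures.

Solar declination: sin δ = sin ε · sin λ_s = sin 23.44° × sin 314.9° = -0.28177, so δ = -16.366°.
cos H₀ = −tan(-28.1°) tan(-16.366°) = -0.1568, H₀ = 1.7283 rad.
Bracket: H₀ sin φ sin δ + cos φ cos δ sin H₀ = 1.7283×-0.47101×-0.28177 + 0.88213×0.95948×0.98763 = 0.229374 + 0.835916 = 1.065290.
Inverse-square distance factor (a/d)² = 1.0033² = 1.006611.
Q̄ = (S₀/π) × 1.006611 × [bracket] = (1361/π) × 1.006611 × 1.065290 = 464.6 W/m².

Q̄ ≈ 465 W/m²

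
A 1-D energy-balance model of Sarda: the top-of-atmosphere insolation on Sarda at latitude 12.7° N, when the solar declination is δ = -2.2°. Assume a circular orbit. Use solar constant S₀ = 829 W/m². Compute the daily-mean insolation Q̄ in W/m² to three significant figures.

Q̄ ≈ 254 W/m²

cos H₀ = −tan(+12.7°) tan(-2.200°) = 0.0087, H₀ = 1.5621 rad.
Bracket: H₀ sin φ sin δ + cos φ cos δ sin H₀ = 1.5621×0.21985×-0.03839 + 0.97553×0.99926×0.99996 = -0.013184 + 0.974769 = 0.961585.
Q̄ = (S₀/π) × [bracket] = (829/π) × 0.961585 = 253.7 W/m².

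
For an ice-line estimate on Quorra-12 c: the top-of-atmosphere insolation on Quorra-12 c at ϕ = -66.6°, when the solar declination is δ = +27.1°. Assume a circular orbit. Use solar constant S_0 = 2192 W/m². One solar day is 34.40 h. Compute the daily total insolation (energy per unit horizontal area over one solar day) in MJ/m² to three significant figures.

cos h₀ = −tan(-66.6°) tan(+27.100°) = 1.1825 ≥ 1 ⇒ polar night, h₀ = 0 and Q̄ = 0.
Daily total = Q̄ × 34.40 h × 3600 s/h = 0.00 MJ/m².

0.00 MJ/m²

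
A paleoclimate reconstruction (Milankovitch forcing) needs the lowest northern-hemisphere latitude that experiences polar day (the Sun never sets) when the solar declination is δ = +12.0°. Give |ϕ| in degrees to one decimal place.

|ϕ| = 78.0°

Polar day requires cos h₀ = −tan ϕ tan δ ≤ −1, i.e. tan ϕ tan δ ≥ 1.
The boundary is |tan ϕ| · |tan δ| = 1, so |ϕ| = 90° − |δ| = 90° − 12.0° = 78.0° in the northern hemisphere.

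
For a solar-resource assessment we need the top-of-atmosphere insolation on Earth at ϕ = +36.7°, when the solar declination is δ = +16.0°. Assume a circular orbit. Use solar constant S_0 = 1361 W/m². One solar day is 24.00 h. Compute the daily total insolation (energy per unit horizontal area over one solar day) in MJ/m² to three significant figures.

39.2 MJ/m²

cos h₀ = −tan(+36.7°) tan(+16.000°) = -0.2137, h₀ = 1.7862 rad.
Bracket: h₀ sin ϕ sin δ + cos ϕ cos δ sin h₀ = 1.7862×0.59763×0.27564 + 0.80178×0.96126×0.97689 = 0.294242 + 0.752908 = 1.047150.
Q̄ = (S_0/π) × [bracket] = (1361/π) × 1.047150 = 453.65 W/m².
Daily total = Q̄ × 24.00 h × 3600 s/h = 453.65 × 24.00 × 3600 / 10⁶ = 39.20 MJ/m².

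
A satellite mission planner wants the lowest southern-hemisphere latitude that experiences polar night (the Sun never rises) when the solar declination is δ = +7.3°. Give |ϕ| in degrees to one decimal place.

Polar night requires cos h₀ = −tan ϕ tan δ ≥ 1, i.e. tan ϕ tan δ ≤ −1.
The boundary is |tan ϕ| · |tan δ| = 1, so |ϕ| = 90° − |δ| = 90° − 7.3° = 82.7° in the southern hemisphere.

|ϕ| = 82.7°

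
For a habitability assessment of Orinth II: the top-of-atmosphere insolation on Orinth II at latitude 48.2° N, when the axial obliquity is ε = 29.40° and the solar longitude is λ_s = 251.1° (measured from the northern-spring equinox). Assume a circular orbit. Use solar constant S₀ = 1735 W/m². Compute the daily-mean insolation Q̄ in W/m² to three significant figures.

Solar declination: sin δ = sin ε · sin λ_s = sin 29.40° × sin 251.1° = -0.46444, so δ = -27.674°.
cos H₀ = −tan(+48.2°) tan(-27.674°) = 0.5865, H₀ = 0.9440 rad.
Bracket: H₀ sin φ sin δ + cos φ cos δ sin H₀ = 0.9440×0.74548×-0.46444 + 0.66653×0.88561×0.80992 = -0.326842 + 0.478084 = 0.151242.
Q̄ = (S₀/π) × [bracket] = (1735/π) × 0.151242 = 83.53 W/m².

Q̄ ≈ 83.5 W/m²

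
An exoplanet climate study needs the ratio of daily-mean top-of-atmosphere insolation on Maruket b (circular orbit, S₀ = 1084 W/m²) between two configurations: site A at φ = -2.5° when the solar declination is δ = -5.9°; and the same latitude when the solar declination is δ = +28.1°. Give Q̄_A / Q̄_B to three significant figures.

— Configuration A (φ=-2.5°):
cos H₀ = −tan(-2.5°) tan(-5.900°) = -0.0045, H₀ = 1.5753 rad.
Bracket: H₀ sin φ sin δ + cos φ cos δ sin H₀ = 1.5753×-0.04362×-0.10279 + 0.99905×0.99470×0.99999 = 0.007063 + 0.993745 = 1.000808.
Q̄ = (S₀/π) × [bracket] = (1084/π) × 1.000808 = 345.33 W/m².
— Configuration B (φ=-2.5°):
cos H₀ = −tan(-2.5°) tan(+28.100°) = 0.0233, H₀ = 1.5475 rad.
Bracket: H₀ sin φ sin δ + cos φ cos δ sin H₀ = 1.5475×-0.04362×0.47101 + 0.99905×0.88213×0.99973 = -0.031794 + 0.881054 = 0.849260.
Q̄ = (S₀/π) × [bracket] = (1084/π) × 0.849260 = 293.04 W/m².
Ratio Q̄_A / Q̄_B = 345.33 / 293.04 = 1.178.

Q̄_A / Q̄_B ≈ 1.18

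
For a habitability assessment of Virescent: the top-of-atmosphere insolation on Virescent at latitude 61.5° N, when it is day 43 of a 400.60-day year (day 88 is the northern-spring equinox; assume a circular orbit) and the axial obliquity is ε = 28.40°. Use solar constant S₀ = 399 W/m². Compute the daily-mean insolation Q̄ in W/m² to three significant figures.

Q̄ ≈ 14.2 W/m²

Solar longitude: λ_s = 360° × (43 − 88)/400.60 = -40.439°, i.e. -40.439° + 360° = 319.561°.
sin δ = sin 28.40° × sin 319.561° = -0.30851, so δ = -17.969°.
cos H₀ = −tan(+61.5°) tan(-17.969°) = 0.5973, H₀ = 0.9306 rad.
Bracket: H₀ sin φ sin δ + cos φ cos δ sin H₀ = 0.9306×0.87882×-0.30851 + 0.47716×0.95122×0.80199 = -0.252309 + 0.364011 = 0.111702.
Q̄ = (S₀/π) × [bracket] = (399/π) × 0.111702 = 14.19 W/m².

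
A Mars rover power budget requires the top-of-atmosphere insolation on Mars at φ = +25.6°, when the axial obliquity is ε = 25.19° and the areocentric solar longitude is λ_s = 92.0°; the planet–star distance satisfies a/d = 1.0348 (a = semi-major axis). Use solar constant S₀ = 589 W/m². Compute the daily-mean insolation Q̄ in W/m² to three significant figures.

sin δ = sin 25.19° × sin 92.0° = 0.42536, so δ = +25.174°.
cos H₀ = −tan(+25.6°) tan(+25.174°) = -0.2252, H₀ = 1.7979 rad.
Bracket: H₀ sin φ sin δ + cos φ cos δ sin H₀ = 1.7979×0.43209×0.42536 + 0.90183×0.90502×0.97432 = 0.330443 + 0.795215 = 1.125658.
Inverse-square distance factor (a/d)² = 1.0348² = 1.070811.
Q̄ = (S₀/π) × 1.070811 × [bracket] = (589/π) × 1.070811 × 1.125658 = 226.0 W/m².

Q̄ ≈ 226 W/m²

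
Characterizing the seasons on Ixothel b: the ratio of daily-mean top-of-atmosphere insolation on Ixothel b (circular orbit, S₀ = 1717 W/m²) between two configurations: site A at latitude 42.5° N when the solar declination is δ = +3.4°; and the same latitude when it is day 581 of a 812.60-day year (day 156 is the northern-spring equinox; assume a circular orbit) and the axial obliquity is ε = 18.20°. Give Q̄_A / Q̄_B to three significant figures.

Q̄_A / Q̄_B ≈ 1.16

— Configuration A (φ=+42.5°):
cos H₀ = −tan(+42.5°) tan(+3.400°) = -0.0544, H₀ = 1.6253 rad.
Bracket: H₀ sin φ sin δ + cos φ cos δ sin H₀ = 1.6253×0.67559×0.05931 + 0.73728×0.99824×0.99852 = 0.065125 + 0.734893 = 0.800018.
Q̄ = (S₀/π) × [bracket] = (1717/π) × 0.800018 = 437.24 W/m².
— Configuration B (φ=+42.5°):
Solar longitude: λ_s = 360° × (581 − 156)/812.60 = 188.285°.
sin δ = sin 18.20° × sin 188.285° = -0.04500, so δ = -2.579°.
cos H₀ = −tan(+42.5°) tan(-2.579°) = 0.0413, H₀ = 1.5295 rad.
Bracket: H₀ sin φ sin δ + cos φ cos δ sin H₀ = 1.5295×0.67559×-0.04500 + 0.73728×0.99899×0.99915 = -0.046499 + 0.735909 = 0.689410.
Q̄ = (S₀/π) × [bracket] = (1717/π) × 0.689410 = 376.79 W/m².
Ratio Q̄_A / Q̄_B = 437.24 / 376.79 = 1.160.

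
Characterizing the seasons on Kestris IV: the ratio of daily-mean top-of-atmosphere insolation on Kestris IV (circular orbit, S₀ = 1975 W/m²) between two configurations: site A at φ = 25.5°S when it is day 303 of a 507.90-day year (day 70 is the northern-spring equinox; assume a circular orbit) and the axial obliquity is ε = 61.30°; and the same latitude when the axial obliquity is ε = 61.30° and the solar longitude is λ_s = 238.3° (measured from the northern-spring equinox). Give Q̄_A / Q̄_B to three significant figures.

— Configuration A (φ=-25.5°):
Solar longitude: λ_s = 360° × (303 − 70)/507.90 = 165.151°.
sin δ = sin 61.30° × sin 165.151° = 0.22479, so δ = +12.991°.
cos H₀ = −tan(-25.5°) tan(+12.991°) = 0.1100, H₀ = 1.4605 rad.
Bracket: H₀ sin φ sin δ + cos φ cos δ sin H₀ = 1.4605×-0.43051×0.22479 + 0.90259×0.97441×0.99393 = -0.141339 + 0.874154 = 0.732815.
Q̄ = (S₀/π) × [bracket] = (1975/π) × 0.732815 = 460.69 W/m².
— Configuration B (φ=-25.5°):
Solar declination: sin δ = sin ε · sin λ_s = sin 61.30° × sin 238.3° = -0.74629, so δ = -48.270°.
cos H₀ = −tan(-25.5°) tan(-48.270°) = -0.5348, H₀ = 2.1350 rad.
Bracket: H₀ sin φ sin δ + cos φ cos δ sin H₀ = 2.1350×-0.43051×-0.74629 + 0.90259×0.66563×0.84499 = 0.685944 + 0.507662 = 1.193606.
Q̄ = (S₀/π) × [bracket] = (1975/π) × 1.193606 = 750.37 W/m².
Ratio Q̄_A / Q̄_B = 460.69 / 750.37 = 0.6140.

Q̄_A / Q̄_B ≈ 0.614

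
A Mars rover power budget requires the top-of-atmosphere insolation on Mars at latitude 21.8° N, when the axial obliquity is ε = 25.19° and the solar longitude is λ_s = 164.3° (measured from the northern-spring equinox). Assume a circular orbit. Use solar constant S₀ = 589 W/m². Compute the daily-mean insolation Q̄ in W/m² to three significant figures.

Q̄ ≈ 186 W/m²

Solar declination: sin δ = sin ε · sin λ_s = sin 25.19° × sin 164.3° = 0.11517, so δ = +6.614°.
cos H₀ = −tan(+21.8°) tan(+6.614°) = -0.0464, H₀ = 1.6172 rad.
Bracket: H₀ sin φ sin δ + cos φ cos δ sin H₀ = 1.6172×0.37137×0.11517 + 0.92849×0.99335×0.99892 = 0.069169 + 0.921319 = 0.990488.
Q̄ = (S₀/π) × [bracket] = (589/π) × 0.990488 = 185.7 W/m².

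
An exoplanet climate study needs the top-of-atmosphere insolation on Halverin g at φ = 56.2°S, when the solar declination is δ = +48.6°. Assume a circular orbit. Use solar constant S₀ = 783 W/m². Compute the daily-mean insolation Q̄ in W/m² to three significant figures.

Q̄ ≈ 0.00 W/m²

cos H₀ = −tan(-56.2°) tan(+48.600°) = 1.6944 ≥ 1 ⇒ polar night, H₀ = 0 and Q̄ = 0.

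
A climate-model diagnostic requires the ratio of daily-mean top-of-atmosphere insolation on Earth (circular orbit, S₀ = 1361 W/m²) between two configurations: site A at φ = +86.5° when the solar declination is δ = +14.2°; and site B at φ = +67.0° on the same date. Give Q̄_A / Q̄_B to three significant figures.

— Configuration A (φ=+86.5°):
cos H₀ = −tan(+86.5°) tan(+14.200°) = -4.1371 ≤ −1 ⇒ polar day, H₀ = π.
Bracket: H₀ sin φ sin δ + cos φ cos δ sin H₀ = 3.1416×0.99813×0.24531 + 0.06105×0.96945×0.00000 = 0.769225 + 0.000000 = 0.769225.
Q̄ = (S₀/π) × [bracket] = (1361/π) × 0.769225 = 333.24 W/m².
— Configuration B (φ=+67.0°):
cos H₀ = −tan(+67.0°) tan(+14.200°) = -0.5961, H₀ = 2.2095 rad.
Bracket: H₀ sin φ sin δ + cos φ cos δ sin H₀ = 2.2095×0.92050×0.24531 + 0.39073×0.96945×0.80289 = 0.498922 + 0.304129 = 0.803051.
Q̄ = (S₀/π) × [bracket] = (1361/π) × 0.803051 = 347.90 W/m².
Ratio Q̄_A / Q̄_B = 333.24 / 347.90 = 0.9579.

Q̄_A / Q̄_B ≈ 0.958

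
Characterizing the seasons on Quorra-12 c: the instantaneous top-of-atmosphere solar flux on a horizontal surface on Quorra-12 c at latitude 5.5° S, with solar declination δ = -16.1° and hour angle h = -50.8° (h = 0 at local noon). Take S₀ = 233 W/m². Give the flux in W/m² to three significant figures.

cos θ_z = sin φ sin δ + cos φ cos δ cos h = 0.026579 + 0.604445 = 0.631024.
Flux = S₀ · cos θ_z = 233 × 0.631024 = 147.0 W/m².

147 W/m²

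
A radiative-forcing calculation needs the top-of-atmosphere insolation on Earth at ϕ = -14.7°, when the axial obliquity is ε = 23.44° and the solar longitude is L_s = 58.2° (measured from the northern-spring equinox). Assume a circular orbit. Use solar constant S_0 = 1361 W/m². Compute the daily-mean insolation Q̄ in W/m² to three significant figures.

Solar declination: sin δ = sin ε · sin L_s = sin 23.44° × sin 58.2° = 0.33808, so δ = +19.760°.
cos h₀ = −tan(-14.7°) tan(+19.760°) = 0.0942, h₀ = 1.4764 rad.
Bracket: h₀ sin ϕ sin δ + cos ϕ cos δ sin h₀ = 1.4764×-0.25376×0.33808 + 0.96727×0.94112×0.99555 = -0.126662 + 0.906266 = 0.779604.
Q̄ = (S_0/π) × [bracket] = (1361/π) × 0.779604 = 337.7 W/m².

Q̄ ≈ 338 W/m²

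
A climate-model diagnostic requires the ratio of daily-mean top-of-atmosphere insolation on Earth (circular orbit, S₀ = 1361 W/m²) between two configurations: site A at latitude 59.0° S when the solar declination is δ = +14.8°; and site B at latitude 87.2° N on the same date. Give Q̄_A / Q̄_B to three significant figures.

Q̄_A / Q̄_B ≈ 0.253

— Configuration A (φ=-59.0°):
cos H₀ = −tan(-59.0°) tan(+14.800°) = 0.4397, H₀ = 1.1155 rad.
Bracket: H₀ sin φ sin δ + cos φ cos δ sin H₀ = 1.1155×-0.85717×0.25545 + 0.51504×0.96682×0.89813 = -0.244254 + 0.447225 = 0.202971.
Q̄ = (S₀/π) × [bracket] = (1361/π) × 0.202971 = 87.931 W/m².
— Configuration B (φ=+87.2°):
cos H₀ = −tan(+87.2°) tan(+14.800°) = -5.4022 ≤ −1 ⇒ polar day, H₀ = π.
Bracket: H₀ sin φ sin δ + cos φ cos δ sin H₀ = 3.1416×0.99881×0.25545 + 0.04885×0.96682×0.00000 = 0.801567 + 0.000000 = 0.801567.
Q̄ = (S₀/π) × [bracket] = (1361/π) × 0.801567 = 347.25 W/m².
Ratio Q̄_A / Q̄_B = 87.931 / 347.25 = 0.2532.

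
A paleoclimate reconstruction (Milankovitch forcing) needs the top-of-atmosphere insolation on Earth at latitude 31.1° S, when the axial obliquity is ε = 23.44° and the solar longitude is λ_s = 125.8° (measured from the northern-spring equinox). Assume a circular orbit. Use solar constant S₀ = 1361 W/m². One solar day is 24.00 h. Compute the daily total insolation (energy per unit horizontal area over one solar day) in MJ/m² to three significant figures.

Solar declination: sin δ = sin ε · sin λ_s = sin 23.44° × sin 125.8° = 0.32263, so δ = +18.822°.
cos H₀ = −tan(-31.1°) tan(+18.822°) = 0.2056, H₀ = 1.3637 rad.
Bracket: H₀ sin φ sin δ + cos φ cos δ sin H₀ = 1.3637×-0.51653×0.32263 + 0.85627×0.94652×0.97863 = -0.227258 + 0.793157 = 0.565899.
Q̄ = (S₀/π) × [bracket] = (1361/π) × 0.565899 = 245.16 W/m².
Daily total = Q̄ × 24.00 h × 3600 s/h = 245.16 × 24.00 × 3600 / 10⁶ = 21.18 MJ/m².

21.2 MJ/m²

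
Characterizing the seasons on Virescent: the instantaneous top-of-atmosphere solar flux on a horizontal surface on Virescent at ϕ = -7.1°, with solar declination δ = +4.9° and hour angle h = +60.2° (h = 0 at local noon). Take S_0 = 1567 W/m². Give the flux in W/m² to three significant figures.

753 W/m²

cos θ_z = sin ϕ sin δ + cos ϕ cos δ cos h = -0.010558 + 0.491361 = 0.480803.
Flux = S_0 · cos θ_z = 1567 × 0.480803 = 753.4 W/m².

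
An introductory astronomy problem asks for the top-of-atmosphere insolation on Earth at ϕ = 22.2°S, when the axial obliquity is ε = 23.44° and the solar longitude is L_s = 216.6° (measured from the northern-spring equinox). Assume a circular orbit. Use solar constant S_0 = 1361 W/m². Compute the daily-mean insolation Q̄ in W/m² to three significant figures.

Q̄ ≈ 453 W/m²

Solar declination: sin δ = sin ε · sin L_s = sin 23.44° × sin 216.6° = -0.23717, so δ = -13.720°.
cos h₀ = −tan(-22.2°) tan(-13.720°) = -0.0996, h₀ = 1.6706 rad.
Bracket: h₀ sin ϕ sin δ + cos ϕ cos δ sin h₀ = 1.6706×-0.37784×-0.23717 + 0.92587×0.97147×0.99502 = 0.149706 + 0.894976 = 1.044682.
Q̄ = (S_0/π) × [bracket] = (1361/π) × 1.044682 = 452.6 W/m².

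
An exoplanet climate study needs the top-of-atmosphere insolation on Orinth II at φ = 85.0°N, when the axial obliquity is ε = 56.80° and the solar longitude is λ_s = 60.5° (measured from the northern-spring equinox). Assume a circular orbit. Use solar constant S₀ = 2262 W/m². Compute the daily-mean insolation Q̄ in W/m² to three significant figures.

Q̄ ≈ 1.64e+03 W/m²

Solar declination: sin δ = sin ε · sin λ_s = sin 56.80° × sin 60.5° = 0.72828, so δ = +46.743°.
cos H₀ = −tan(+85.0°) tan(+46.743°) = -12.1474 ≤ −1 ⇒ polar day, H₀ = π.
Bracket: H₀ sin φ sin δ + cos φ cos δ sin H₀ = 3.1416×0.99619×0.72828 + 0.08716×0.68528×0.00000 = 2.279247 + 0.000000 = 2.279247.
Q̄ = (S₀/π) × [bracket] = (2262/π) × 2.279247 = 1641 W/m².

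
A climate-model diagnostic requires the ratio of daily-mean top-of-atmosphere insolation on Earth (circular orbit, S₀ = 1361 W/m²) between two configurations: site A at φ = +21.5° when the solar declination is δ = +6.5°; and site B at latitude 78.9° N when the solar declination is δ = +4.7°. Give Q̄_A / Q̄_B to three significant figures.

— Configuration A (φ=+21.5°):
cos H₀ = −tan(+21.5°) tan(+6.500°) = -0.0449, H₀ = 1.6157 rad.
Bracket: H₀ sin φ sin δ + cos φ cos δ sin H₀ = 1.6157×0.36650×0.11320 + 0.93042×0.99357×0.99899 = 0.067032 + 0.923504 = 0.990536.
Q̄ = (S₀/π) × [bracket] = (1361/π) × 0.990536 = 429.12 W/m².
— Configuration B (φ=+78.9°):
cos H₀ = −tan(+78.9°) tan(+4.700°) = -0.4191, H₀ = 2.0032 rad.
Bracket: H₀ sin φ sin δ + cos φ cos δ sin H₀ = 2.0032×0.98129×0.08194 + 0.19252×0.99664×0.90796 = 0.161071 + 0.174213 = 0.335284.
Q̄ = (S₀/π) × [bracket] = (1361/π) × 0.335284 = 145.25 W/m².
Ratio Q̄_A / Q̄_B = 429.12 / 145.25 = 2.954.

Q̄_A / Q̄_B ≈ 2.95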